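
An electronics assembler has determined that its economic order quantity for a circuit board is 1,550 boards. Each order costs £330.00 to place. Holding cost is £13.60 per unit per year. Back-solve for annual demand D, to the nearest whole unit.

D ≈ 49,506 boards per year

The basic EOQ model gives Q* = √(2DS/H); rearrange for the unknown.
From Q* = √(2DS/H): D = Q*²H / (2S) = 1,550² × 13.6 / (2 × 330) = 49506.061.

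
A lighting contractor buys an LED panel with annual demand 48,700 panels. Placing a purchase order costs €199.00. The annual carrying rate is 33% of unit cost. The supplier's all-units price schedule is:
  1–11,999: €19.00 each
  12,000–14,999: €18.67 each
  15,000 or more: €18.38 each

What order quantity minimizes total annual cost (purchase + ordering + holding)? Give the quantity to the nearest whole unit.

Q* ≈ 1,758 panels

Holding cost per unit per year at price C is H = 0.33·C.
Candidates are each tier's EOQ (if it falls in that tier) and each price-break quantity.
EOQ at €19.00 = 1758.2 (feasible in tier 1): TC = 48,700×€19.00 + (48,700/1758.2)×199 + (1758.2/2)×0.33×€19.00 = €936,324.01.
EOQ at €18.67 = 1773.7 < 12000, so use break Q=12000: TC = 48,700×€18.67 + (48,700/12000.0)×199 + (12000.0/2)×0.33×€18.67 = €947,003.21.
EOQ at €18.38 = 1787.6 < 15000, so use break Q=15000: TC = 48,700×€18.38 + (48,700/15000.0)×199 + (15000.0/2)×0.33×€18.38 = €941,242.59.
Lowest total cost is €936,324.01 at Q = 1758.2.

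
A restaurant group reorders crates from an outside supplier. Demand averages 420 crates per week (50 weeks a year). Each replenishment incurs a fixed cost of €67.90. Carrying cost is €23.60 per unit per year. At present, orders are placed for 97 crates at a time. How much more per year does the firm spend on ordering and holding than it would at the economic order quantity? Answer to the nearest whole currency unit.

Extra cost ≈ €7,641 per year

Annual demand D = 420 × 50 = 21,000.
EOQ = √(2DS/H) = √(2 × 21,000 × 67.9 / 23.6) ≈ 347.62.
Cost at Q* = (D/Q*)S + (Q*/2)H = √(2DSH) ≈ €8,203.81.
Cost at Q = 97: (21,000/97)×67.9 + (97/2)×23.6 = €14,700.00 + €1,144.60 = €15,844.60.
Excess = €15,844.60 − €8,203.81 = €7,640.79.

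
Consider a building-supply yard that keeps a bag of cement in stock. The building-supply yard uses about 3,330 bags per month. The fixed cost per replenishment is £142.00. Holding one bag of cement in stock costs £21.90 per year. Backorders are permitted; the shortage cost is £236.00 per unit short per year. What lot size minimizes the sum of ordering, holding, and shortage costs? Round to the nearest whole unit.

Q* ≈ 753 bags

Annual demand D = 3,330 × 12 = 39,960.
With planned backorders, Q* = √(2DS/H) · √((H+B)/B).
√(2DS/H) = √(2 × 39,960 × 142 / 21.9) = 719.863.
√((H+B)/B) = √((21.9+236)/236) = 1.0454.
Q* ≈ 752.523.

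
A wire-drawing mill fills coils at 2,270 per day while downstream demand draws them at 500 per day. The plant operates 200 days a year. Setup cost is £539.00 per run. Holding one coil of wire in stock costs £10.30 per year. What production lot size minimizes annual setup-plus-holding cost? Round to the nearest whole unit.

Q* ≈ 3,664 coils

Annual demand D = 500 × 200 = 100,000.
Production build-up factor (1 − d/p) = 1 − 500/2,270 = 0.7797.
Q* = √(2DS / (H(1 − d/p))) = √(2 × 100,000 × 539 / (10.3 × 0.7797)).
= √(107,800,000 / 8.0313) ≈ 3663.676.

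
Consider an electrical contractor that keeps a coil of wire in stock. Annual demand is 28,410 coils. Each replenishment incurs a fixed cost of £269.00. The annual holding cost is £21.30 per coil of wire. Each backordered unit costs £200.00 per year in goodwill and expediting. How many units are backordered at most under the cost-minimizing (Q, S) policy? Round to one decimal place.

S* ≈ 85.8 coils

With planned backorders, Q* = √(2DS/H) · √((H+B)/B).
√(2DS/H) = √(2 × 28,410 × 269 / 21.3) = 847.104.
√((H+B)/B) = √((21.3+200)/200) = 1.0519.
Q* ≈ 891.072.
S* = Q* · H/(H+B) = 891.072 × 21.3/221.3 ≈ 85.765.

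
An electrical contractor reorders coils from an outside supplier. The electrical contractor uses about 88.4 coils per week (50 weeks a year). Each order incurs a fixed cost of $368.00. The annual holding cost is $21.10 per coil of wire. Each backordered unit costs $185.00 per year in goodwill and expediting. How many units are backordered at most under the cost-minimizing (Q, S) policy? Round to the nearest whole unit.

S* ≈ 42 coils

Annual demand D = 88.4 × 50 = 4,420.
With planned backorders, Q* = √(2DS/H) · √((H+B)/B).
√(2DS/H) = √(2 × 4,420 × 368 / 21.1) = 392.653.
√((H+B)/B) = √((21.1+185)/185) = 1.0555.
Q* ≈ 414.440.
S* = Q* · H/(H+B) = 414.440 × 21.1/206.1 ≈ 42.429.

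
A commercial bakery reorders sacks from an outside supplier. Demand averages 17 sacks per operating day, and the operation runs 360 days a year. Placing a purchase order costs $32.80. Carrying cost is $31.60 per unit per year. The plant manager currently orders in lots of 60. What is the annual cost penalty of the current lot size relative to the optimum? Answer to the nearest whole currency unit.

Annual demand D = 17 × 360 = 6,120.
EOQ = √(2DS/H) = √(2 × 6,120 × 32.8 / 31.6) ≈ 112.72.
Cost at Q* = (D/Q*)S + (Q*/2)H = √(2DSH) ≈ $3,561.81.
Cost at Q = 60: (6,120/60)×32.8 + (60/2)×31.6 = $3,345.60 + $948.00 = $4,293.60.
Excess = $4,293.60 − $3,561.81 = $731.79.

Extra cost ≈ $732 per year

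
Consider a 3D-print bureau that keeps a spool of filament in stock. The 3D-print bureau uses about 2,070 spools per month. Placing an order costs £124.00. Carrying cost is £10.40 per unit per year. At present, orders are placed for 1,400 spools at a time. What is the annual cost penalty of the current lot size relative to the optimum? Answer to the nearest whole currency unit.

Extra cost ≈ £1,476 per year

Annual demand D = 2,070 × 12 = 24,840.
EOQ = √(2DS/H) = √(2 × 24,840 × 124 / 10.4) ≈ 769.64.
Cost at Q* = (D/Q*)S + (Q*/2)H = √(2DSH) ≈ £8,004.21.
Cost at Q = 1,400: (24,840/1,400)×124 + (1,400/2)×10.4 = £2,200.11 + £7,280.00 = £9,480.11.
Excess = £9,480.11 − £8,004.21 = £1,475.91.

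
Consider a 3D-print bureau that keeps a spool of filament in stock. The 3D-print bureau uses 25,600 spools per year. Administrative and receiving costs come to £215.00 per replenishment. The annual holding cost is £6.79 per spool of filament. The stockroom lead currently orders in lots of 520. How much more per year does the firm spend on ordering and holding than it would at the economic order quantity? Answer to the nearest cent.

EOQ = √(2DS/H) = √(2 × 25,600 × 215 / 6.79) ≈ 1273.27.
Cost at Q* = (D/Q*)S + (Q*/2)H = √(2DSH) ≈ £8,645.48.
Cost at Q = 520: (25,600/520)×215 + (520/2)×6.79 = £10,584.62 + £1,765.40 = £12,350.02.
Excess = £12,350.02 − £8,645.48 = £3,704.54.

Extra cost ≈ £3,704.54 per year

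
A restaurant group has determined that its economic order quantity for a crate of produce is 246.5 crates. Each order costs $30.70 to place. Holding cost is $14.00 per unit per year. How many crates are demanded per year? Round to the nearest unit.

D ≈ 13,855 crates per year

Invert the EOQ relation Q*² = 2DS/H.
From Q* = √(2DS/H): D = Q*²H / (2S) = 246.5² × 14 / (2 × 30.7) = 13854.585.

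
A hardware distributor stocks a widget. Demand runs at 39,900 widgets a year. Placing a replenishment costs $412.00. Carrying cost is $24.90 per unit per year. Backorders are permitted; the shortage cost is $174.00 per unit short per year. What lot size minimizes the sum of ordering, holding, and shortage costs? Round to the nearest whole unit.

Q* ≈ 1,229 widgets

With planned backorders, Q* = √(2DS/H) · √((H+B)/B).
√(2DS/H) = √(2 × 39,900 × 412 / 24.9) = 1149.080.
√((H+B)/B) = √((24.9+174)/174) = 1.0692.
Q* ≈ 1228.551.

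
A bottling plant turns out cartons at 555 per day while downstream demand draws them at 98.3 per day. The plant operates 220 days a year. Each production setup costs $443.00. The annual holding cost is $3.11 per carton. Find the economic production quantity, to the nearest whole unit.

Q* ≈ 2,736 cartons

Annual demand D = 98.3 × 220 = 21,626.
Production build-up factor (1 − d/p) = 1 − 98.3/555 = 0.8229.
Q* = √(2DS / (H(1 − d/p))) = √(2 × 21,626 × 443 / (3.11 × 0.8229)).
= √(19,160,636 / 2.5592) ≈ 2736.250.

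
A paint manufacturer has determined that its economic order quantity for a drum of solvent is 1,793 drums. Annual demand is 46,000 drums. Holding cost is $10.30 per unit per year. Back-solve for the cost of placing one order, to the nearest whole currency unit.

S ≈ $360

The basic EOQ model gives Q* = √(2DS/H); rearrange for the unknown.
From Q* = √(2DS/H): S = Q*²H / (2D) = 1,793² × 10.3 / (2 × 46,000) = 359.9233.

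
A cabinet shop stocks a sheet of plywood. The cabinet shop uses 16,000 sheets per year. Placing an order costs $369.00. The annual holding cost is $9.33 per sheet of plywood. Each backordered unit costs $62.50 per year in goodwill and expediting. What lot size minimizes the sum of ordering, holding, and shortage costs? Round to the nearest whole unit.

Q* ≈ 1,206 sheets

With planned backorders, Q* = √(2DS/H) · √((H+B)/B).
√(2DS/H) = √(2 × 16,000 × 369 / 9.33) = 1124.987.
√((H+B)/B) = √((9.33+62.5)/62.5) = 1.0720.
Q* ≈ 1206.036.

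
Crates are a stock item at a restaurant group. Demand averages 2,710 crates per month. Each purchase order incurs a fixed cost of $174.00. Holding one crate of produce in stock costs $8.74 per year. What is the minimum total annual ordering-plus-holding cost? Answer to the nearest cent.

TC* ≈ $9,945.36

Annual demand D = 2,710 × 12 = 32,520.
EOQ = √(2DS/H) = √(2 × 32,520 × 174 / 8.74) ≈ 1137.91.
At the optimum the two cost components are equal, so total cost = 2·(Q*/2)H = Q*·H.
Minimum total = √(2DSH) = √(2 × 32,520 × 174 × 8.74) ≈ 9945.362.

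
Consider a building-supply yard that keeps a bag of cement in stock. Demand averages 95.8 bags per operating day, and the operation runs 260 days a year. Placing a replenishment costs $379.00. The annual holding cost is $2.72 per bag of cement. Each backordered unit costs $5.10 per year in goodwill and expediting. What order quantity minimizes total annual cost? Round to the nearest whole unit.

Q* ≈ 3,262 bags

Annual demand D = 95.8 × 260 = 24,908.
With planned backorders, Q* = √(2DS/H) · √((H+B)/B).
√(2DS/H) = √(2 × 24,908 × 379 / 2.72) = 2634.630.
√((H+B)/B) = √((2.72+5.1)/5.1) = 1.2383.
Q* ≈ 3262.405.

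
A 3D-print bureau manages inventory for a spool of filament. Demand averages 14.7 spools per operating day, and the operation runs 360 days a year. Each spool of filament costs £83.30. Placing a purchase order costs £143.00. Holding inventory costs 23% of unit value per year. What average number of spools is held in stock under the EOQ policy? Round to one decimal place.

Annual demand D = 14.7 × 360 = 5,292.
Holding cost H = 0.23 × £83.30 = £19.1590 per unit per year.
The optimal lot size = √(2DS/H) = √(2 × 5,292 × 143 / 19.159) ≈ 281.06.
Average inventory = Q*/2 ≈ 281.06 / 2 = 140.532.

Average inventory ≈ 140.5 spools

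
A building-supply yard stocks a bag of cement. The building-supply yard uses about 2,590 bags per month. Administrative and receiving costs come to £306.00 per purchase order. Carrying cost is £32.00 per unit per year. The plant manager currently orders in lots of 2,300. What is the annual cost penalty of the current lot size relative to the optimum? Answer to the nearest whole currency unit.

Annual demand D = 2,590 × 12 = 31,080.
EOQ = √(2DS/H) = √(2 × 31,080 × 306 / 32) ≈ 770.98.
Cost at Q* = (D/Q*)S + (Q*/2)H = √(2DSH) ≈ £24,671.25.
Cost at Q = 2,300: (31,080/2,300)×306 + (2,300/2)×32 = £4,134.99 + £36,800.00 = £40,934.99.
Excess = £40,934.99 − £24,671.25 = £16,263.74.

Extra cost ≈ £16,264 per year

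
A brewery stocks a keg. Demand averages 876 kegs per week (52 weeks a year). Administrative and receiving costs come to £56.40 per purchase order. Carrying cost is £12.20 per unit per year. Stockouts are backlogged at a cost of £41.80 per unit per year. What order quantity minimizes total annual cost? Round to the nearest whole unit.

Annual demand D = 876 × 52 = 45,552.
With planned backorders, Q* = √(2DS/H) · √((H+B)/B).
√(2DS/H) = √(2 × 45,552 × 56.4 / 12.2) = 648.976.
√((H+B)/B) = √((12.2+41.8)/41.8) = 1.1366.
Q* ≈ 737.627.

Q* ≈ 738 kegs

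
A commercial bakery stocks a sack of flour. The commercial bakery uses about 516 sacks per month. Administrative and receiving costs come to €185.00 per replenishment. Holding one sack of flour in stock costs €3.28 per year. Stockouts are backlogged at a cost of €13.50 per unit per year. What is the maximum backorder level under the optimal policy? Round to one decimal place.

Annual demand D = 516 × 12 = 6,192.
With planned backorders, Q* = √(2DS/H) · √((H+B)/B).
√(2DS/H) = √(2 × 6,192 × 185 / 3.28) = 835.756.
√((H+B)/B) = √((3.28+13.5)/13.5) = 1.1149.
Q* ≈ 931.770.
S* = Q* · H/(H+B) = 931.770 × 3.28/16.78 ≈ 182.134.

S* ≈ 182.1 sacks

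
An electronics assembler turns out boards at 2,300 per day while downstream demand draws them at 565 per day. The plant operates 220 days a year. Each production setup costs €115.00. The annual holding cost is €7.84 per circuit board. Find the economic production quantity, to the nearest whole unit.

Q* ≈ 2,199 boards

Annual demand D = 565 × 220 = 124,300.
Production build-up factor (1 − d/p) = 1 − 565/2,300 = 0.7543.
Q* = √(2DS / (H(1 − d/p))) = √(2 × 124,300 × 115 / (7.84 × 0.7543)).
= √(28,589,000 / 5.9141) ≈ 2198.648.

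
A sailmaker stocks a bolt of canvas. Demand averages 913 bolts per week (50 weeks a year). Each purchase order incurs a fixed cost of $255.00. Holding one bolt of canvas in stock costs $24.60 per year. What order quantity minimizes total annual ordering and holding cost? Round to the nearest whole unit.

Annual demand D = 913 × 50 = 45,650.
EOQ = √(2DS / H) = √(2 × 45,650 × 255 / 24.6).
= √(23,281,500 / 24.6) = √946,402.439 ≈ 972.832.

Q* ≈ 973 bolts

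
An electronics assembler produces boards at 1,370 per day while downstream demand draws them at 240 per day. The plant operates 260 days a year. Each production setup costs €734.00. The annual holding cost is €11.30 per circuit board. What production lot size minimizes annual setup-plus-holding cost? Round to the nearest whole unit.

Q* ≈ 3,135 boards

Annual demand D = 240 × 260 = 62,400.
Production build-up factor (1 − d/p) = 1 − 240/1,370 = 0.8248.
Q* = √(2DS / (H(1 − d/p))) = √(2 × 62,400 × 734 / (11.3 × 0.8248)).
= √(91,603,200 / 9.3204) ≈ 3134.997.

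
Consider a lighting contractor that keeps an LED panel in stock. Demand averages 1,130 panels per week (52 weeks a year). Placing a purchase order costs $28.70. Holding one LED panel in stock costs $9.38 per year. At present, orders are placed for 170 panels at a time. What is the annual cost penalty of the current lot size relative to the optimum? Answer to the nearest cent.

Annual demand D = 1,130 × 52 = 58,760.
EOQ = √(2DS/H) = √(2 × 58,760 × 28.7 / 9.38) ≈ 599.65.
Cost at Q* = (D/Q*)S + (Q*/2)H = √(2DSH) ≈ $5,624.69.
Cost at Q = 170: (58,760/170)×28.7 + (170/2)×9.38 = $9,920.07 + $797.30 = $10,717.37.
Excess = $10,717.37 − $5,624.69 = $5,092.68.

Extra cost ≈ $5,092.68 per year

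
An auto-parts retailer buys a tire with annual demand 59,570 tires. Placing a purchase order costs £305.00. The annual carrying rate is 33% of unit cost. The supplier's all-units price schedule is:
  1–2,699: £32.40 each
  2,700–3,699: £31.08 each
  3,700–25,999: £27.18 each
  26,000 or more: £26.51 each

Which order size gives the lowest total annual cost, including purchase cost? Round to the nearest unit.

Holding cost per unit per year at price C is H = 0.33·C.
Evaluate total cost at each tier's feasible EOQ or, if the EOQ is below the tier, at the tier's minimum quantity.
EOQ at £32.40 = 1843.5 (feasible in tier 1): TC = 59,570×£32.40 + (59,570/1843.5)×305 + (1843.5/2)×0.33×£32.40 = £1,949,778.98.
EOQ at £31.08 = 1882.3 < 2700, so use break Q=2700: TC = 59,570×£31.08 + (59,570/2700.0)×305 + (2700.0/2)×0.33×£31.08 = £1,872,010.94.
EOQ at £27.18 = 2012.8 < 3700, so use break Q=3700: TC = 59,570×£27.18 + (59,570/3700.0)×305 + (3700.0/2)×0.33×£27.18 = £1,640,616.49.
EOQ at £26.51 = 2038.1 < 26000, so use break Q=26000: TC = 59,570×£26.51 + (59,570/26000.0)×305 + (26000.0/2)×0.33×£26.51 = £1,693,627.40.
Lowest total cost is £1,640,616.49 at Q = 3700.0.

Q* ≈ 3,700 tires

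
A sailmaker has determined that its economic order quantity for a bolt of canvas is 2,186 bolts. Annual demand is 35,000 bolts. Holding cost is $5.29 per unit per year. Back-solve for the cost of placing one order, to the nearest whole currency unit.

Squaring Q* = √(2DS/H) gives Q*² = 2DS/H.
From Q* = √(2DS/H): S = Q*²H / (2D) = 2,186² × 5.29 / (2 × 35,000) = 361.1253.

S ≈ $361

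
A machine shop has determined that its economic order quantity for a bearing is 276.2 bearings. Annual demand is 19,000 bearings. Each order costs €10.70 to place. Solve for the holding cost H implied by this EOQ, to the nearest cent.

The basic EOQ model gives Q* = √(2DS/H); rearrange for the unknown.
From Q* = √(2DS/H): H = 2DS / Q*² = 2 × 19,000 × 10.7 / 276.2² = 5.3299.

H ≈ €5.33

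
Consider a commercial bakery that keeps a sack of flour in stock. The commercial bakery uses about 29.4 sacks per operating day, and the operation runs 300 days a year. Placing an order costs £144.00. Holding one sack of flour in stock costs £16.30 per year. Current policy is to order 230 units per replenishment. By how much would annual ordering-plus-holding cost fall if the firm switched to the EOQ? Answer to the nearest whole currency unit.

Annual demand D = 29.4 × 300 = 8,820.
EOQ = √(2DS/H) = √(2 × 8,820 × 144 / 16.3) ≈ 394.76.
Cost at Q* = (D/Q*)S + (Q*/2)H = √(2DSH) ≈ £6,434.64.
Cost at Q = 230: (8,820/230)×144 + (230/2)×16.3 = £5,522.09 + £1,874.50 = £7,396.59.
Excess = £7,396.59 − £6,434.64 = £961.95.

Extra cost ≈ £962 per year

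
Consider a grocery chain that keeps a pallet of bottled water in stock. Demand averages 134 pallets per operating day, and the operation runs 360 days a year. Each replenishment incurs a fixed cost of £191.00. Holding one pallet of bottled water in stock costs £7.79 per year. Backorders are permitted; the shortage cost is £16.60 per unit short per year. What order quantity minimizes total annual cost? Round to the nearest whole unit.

Annual demand D = 134 × 360 = 48,240.
With planned backorders, Q* = √(2DS/H) · √((H+B)/B).
√(2DS/H) = √(2 × 48,240 × 191 / 7.79) = 1538.036.
√((H+B)/B) = √((7.79+16.6)/16.6) = 1.2121.
Q* ≈ 1864.311.

Q* ≈ 1,864 pallets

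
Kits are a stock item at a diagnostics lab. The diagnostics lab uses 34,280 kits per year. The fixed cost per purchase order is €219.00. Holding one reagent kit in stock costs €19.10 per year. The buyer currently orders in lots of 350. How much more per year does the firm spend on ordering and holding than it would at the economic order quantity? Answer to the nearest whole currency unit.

EOQ = √(2DS/H) = √(2 × 34,280 × 219 / 19.1) ≈ 886.63.
Cost at Q* = (D/Q*)S + (Q*/2)H = √(2DSH) ≈ €16,934.57.
Cost at Q = 350: (34,280/350)×219 + (350/2)×19.1 = €21,449.49 + €3,342.50 = €24,791.99.
Excess = €24,791.99 − €16,934.57 = €7,857.42.

Extra cost ≈ €7,857 per year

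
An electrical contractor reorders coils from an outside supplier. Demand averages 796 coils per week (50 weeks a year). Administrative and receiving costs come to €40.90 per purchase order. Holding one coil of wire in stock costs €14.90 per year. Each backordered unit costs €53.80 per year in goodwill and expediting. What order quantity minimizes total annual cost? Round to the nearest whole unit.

Annual demand D = 796 × 50 = 39,800.
With planned backorders, Q* = √(2DS/H) · √((H+B)/B).
√(2DS/H) = √(2 × 39,800 × 40.9 / 14.9) = 467.439.
√((H+B)/B) = √((14.9+53.8)/53.8) = 1.1300.
Q* ≈ 528.217.

Q* ≈ 528 coils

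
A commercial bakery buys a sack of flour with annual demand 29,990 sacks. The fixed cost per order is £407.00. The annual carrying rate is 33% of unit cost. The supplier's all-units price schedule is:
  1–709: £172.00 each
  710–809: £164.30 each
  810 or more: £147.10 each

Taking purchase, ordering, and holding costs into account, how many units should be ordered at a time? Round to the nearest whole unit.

Q* ≈ 810 sacks

Holding cost per unit per year at price C is H = 0.33·C.
Candidates are each tier's EOQ (if it falls in that tier) and each price-break quantity.
EOQ at £172.00 = 655.8 (feasible in tier 1): TC = 29,990×£172.00 + (29,990/655.8)×407 + (655.8/2)×0.33×£172.00 = £5,195,503.88.
EOQ at £164.30 = 671.0 < 710, so use break Q=710: TC = 29,990×£164.30 + (29,990/710.0)×407 + (710.0/2)×0.33×£164.30 = £4,963,796.20.
EOQ at £147.10 = 709.1 < 810, so use break Q=810: TC = 29,990×£147.10 + (29,990/810.0)×407 + (810.0/2)×0.33×£147.10 = £4,446,257.96.
Lowest total cost is £4,446,257.96 at Q = 810.0.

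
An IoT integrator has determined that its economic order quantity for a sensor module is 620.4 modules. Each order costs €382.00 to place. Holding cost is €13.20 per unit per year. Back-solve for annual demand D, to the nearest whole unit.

D ≈ 6,650 modules per year

The basic EOQ model gives Q* = √(2DS/H); rearrange for the unknown.
From Q* = √(2DS/H): D = Q*²H / (2S) = 620.4² × 13.2 / (2 × 382) = 6650.038.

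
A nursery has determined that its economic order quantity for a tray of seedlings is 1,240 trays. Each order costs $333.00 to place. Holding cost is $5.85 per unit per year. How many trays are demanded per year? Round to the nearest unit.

Invert the EOQ relation Q*² = 2DS/H.
From Q* = √(2DS/H): D = Q*²H / (2S) = 1,240² × 5.85 / (2 × 333) = 13505.946.

D ≈ 13,506 trays per year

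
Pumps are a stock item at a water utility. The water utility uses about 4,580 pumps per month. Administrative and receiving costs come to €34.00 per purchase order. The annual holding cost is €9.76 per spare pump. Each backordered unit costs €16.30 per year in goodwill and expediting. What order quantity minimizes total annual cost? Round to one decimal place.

Annual demand D = 4,580 × 12 = 54,960.
With planned backorders, Q* = √(2DS/H) · √((H+B)/B).
√(2DS/H) = √(2 × 54,960 × 34 / 9.76) = 618.804.
√((H+B)/B) = √((9.76+16.3)/16.3) = 1.2644.
Q* ≈ 782.431.

Q* ≈ 782.4 pumps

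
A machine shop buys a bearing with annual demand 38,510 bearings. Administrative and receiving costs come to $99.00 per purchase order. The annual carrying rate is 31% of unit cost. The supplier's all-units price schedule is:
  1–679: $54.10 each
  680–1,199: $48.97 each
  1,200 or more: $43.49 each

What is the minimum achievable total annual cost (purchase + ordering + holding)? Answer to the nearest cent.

Holding cost per unit per year at price C is H = 0.31·C.
For each price level, check whether its EOQ is feasible; otherwise the best quantity at that price is the breakpoint.
EOQ at $54.10 = 674.3 (feasible in tier 1): TC = 38,510×$54.10 + (38,510/674.3)×99 + (674.3/2)×0.31×$54.10 = $2,094,699.34.
EOQ at $48.97 = 708.7 (feasible in tier 2): TC = 38,510×$48.97 + (38,510/708.7)×99 + (708.7/2)×0.31×$48.97 = $1,896,593.54.
EOQ at $43.49 = 752.0 < 1200, so use break Q=1200: TC = 38,510×$43.49 + (38,510/1200.0)×99 + (1200.0/2)×0.31×$43.49 = $1,686,066.11.
Lowest total cost among the candidates is at Q = 1200.0.

TC* ≈ $1,686,066.11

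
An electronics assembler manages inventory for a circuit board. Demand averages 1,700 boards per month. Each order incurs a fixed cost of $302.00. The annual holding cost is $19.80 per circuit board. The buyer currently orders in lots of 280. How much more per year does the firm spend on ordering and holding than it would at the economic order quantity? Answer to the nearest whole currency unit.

Extra cost ≈ $9,155 per year

Annual demand D = 1,700 × 12 = 20,400.
EOQ = √(2DS/H) = √(2 × 20,400 × 302 / 19.8) ≈ 788.86.
Cost at Q* = (D/Q*)S + (Q*/2)H = √(2DSH) ≈ $15,619.46.
Cost at Q = 280: (20,400/280)×302 + (280/2)×19.8 = $22,002.86 + $2,772.00 = $24,774.86.
Excess = $24,774.86 − $15,619.46 = $9,155.39.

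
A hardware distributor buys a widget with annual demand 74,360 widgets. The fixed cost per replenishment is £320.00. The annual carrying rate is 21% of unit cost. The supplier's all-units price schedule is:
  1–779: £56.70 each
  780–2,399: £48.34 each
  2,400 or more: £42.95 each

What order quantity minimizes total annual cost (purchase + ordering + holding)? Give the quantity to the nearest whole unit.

Q* ≈ 2,400 widgets

Holding cost per unit per year at price C is H = 0.21·C.
For each price level, check whether its EOQ is feasible; otherwise the best quantity at that price is the breakpoint.
Tier 1 (£56.70): EOQ = 1999.2 exceeds tier's upper bound 779, so this tier is dominated.
EOQ at £48.34 = 2165.2 (feasible in tier 2): TC = 74,360×£48.34 + (74,360/2165.2)×320 + (2165.2/2)×0.21×£48.34 = £3,616,542.14.
EOQ at £42.95 = 2297.0 < 2400, so use break Q=2400: TC = 74,360×£42.95 + (74,360/2400.0)×320 + (2400.0/2)×0.21×£42.95 = £3,214,500.07.
Lowest total cost is £3,214,500.07 at Q = 2400.0.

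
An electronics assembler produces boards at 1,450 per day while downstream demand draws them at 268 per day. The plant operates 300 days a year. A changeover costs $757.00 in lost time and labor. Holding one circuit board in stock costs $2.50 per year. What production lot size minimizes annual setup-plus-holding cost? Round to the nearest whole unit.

Q* ≈ 7,729 boards

Annual demand D = 268 × 300 = 80,400.
Production build-up factor (1 − d/p) = 1 − 268/1,450 = 0.8152.
Q* = √(2DS / (H(1 − d/p))) = √(2 × 80,400 × 757 / (2.5 × 0.8152)).
= √(121,725,600 / 2.0379) ≈ 7728.518.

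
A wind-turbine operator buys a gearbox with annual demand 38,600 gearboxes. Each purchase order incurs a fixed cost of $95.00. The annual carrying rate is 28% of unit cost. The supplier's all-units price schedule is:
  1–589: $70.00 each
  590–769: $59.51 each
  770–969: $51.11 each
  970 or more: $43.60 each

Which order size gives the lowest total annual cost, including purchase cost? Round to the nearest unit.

Q* ≈ 970 gearboxes

Holding cost per unit per year at price C is H = 0.28·C.
Candidates are each tier's EOQ (if it falls in that tier) and each price-break quantity.
Tier 1 ($70.00): EOQ = 611.7 exceeds tier's upper bound 589, so this tier is dominated.
EOQ at $59.51 = 663.4 (feasible in tier 2): TC = 38,600×$59.51 + (38,600/663.4)×95 + (663.4/2)×0.28×$59.51 = $2,308,140.64.
EOQ at $51.11 = 715.9 < 770, so use break Q=770: TC = 38,600×$51.11 + (38,600/770.0)×95 + (770.0/2)×0.28×$51.11 = $1,983,118.00.
EOQ at $43.60 = 775.1 < 970, so use break Q=970: TC = 38,600×$43.60 + (38,600/970.0)×95 + (970.0/2)×0.28×$43.60 = $1,692,661.29.
Lowest total cost is $1,692,661.29 at Q = 970.0.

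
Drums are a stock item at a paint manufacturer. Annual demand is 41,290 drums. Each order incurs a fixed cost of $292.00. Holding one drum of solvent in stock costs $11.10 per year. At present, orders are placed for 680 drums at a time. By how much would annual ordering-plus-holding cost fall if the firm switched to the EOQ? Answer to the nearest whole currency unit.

Extra cost ≈ $5,144 per year

EOQ = √(2DS/H) = √(2 × 41,290 × 292 / 11.1) ≈ 1473.90.
Cost at Q* = (D/Q*)S + (Q*/2)H = √(2DSH) ≈ $16,360.27.
Cost at Q = 680: (41,290/680)×292 + (680/2)×11.1 = $17,730.41 + $3,774.00 = $21,504.41.
Excess = $21,504.41 − $16,360.27 = $5,144.15.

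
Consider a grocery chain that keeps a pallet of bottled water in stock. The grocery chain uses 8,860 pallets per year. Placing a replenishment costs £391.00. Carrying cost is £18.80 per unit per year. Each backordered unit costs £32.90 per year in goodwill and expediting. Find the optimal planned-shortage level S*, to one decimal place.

With planned backorders, Q* = √(2DS/H) · √((H+B)/B).
√(2DS/H) = √(2 × 8,860 × 391 / 18.8) = 607.074.
√((H+B)/B) = √((18.8+32.9)/32.9) = 1.2536.
Q* ≈ 761.007.
S* = Q* · H/(H+B) = 761.007 × 18.8/51.7 ≈ 276.730.

S* ≈ 276.7 pallets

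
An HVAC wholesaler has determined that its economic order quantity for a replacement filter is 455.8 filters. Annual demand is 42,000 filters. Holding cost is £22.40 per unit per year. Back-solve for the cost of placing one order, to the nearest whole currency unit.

Squaring Q* = √(2DS/H) gives Q*² = 2DS/H.
From Q* = √(2DS/H): S = Q*²H / (2D) = 455.8² × 22.4 / (2 × 42,000) = 55.4010.

S ≈ £55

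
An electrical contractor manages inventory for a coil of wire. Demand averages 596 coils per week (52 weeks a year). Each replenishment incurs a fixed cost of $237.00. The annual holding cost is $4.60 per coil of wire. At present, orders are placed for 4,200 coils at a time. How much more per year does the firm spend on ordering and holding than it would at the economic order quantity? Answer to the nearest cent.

Extra cost ≈ $3,188.44 per year

Annual demand D = 596 × 52 = 30,992.
EOQ = √(2DS/H) = √(2 × 30,992 × 237 / 4.6) ≈ 1787.04.
Cost at Q* = (D/Q*)S + (Q*/2)H = √(2DSH) ≈ $8,220.40.
Cost at Q = 4,200: (30,992/4,200)×237 + (4,200/2)×4.6 = $1,748.83 + $9,660.00 = $11,408.83.
Excess = $11,408.83 − $8,220.40 = $3,188.44.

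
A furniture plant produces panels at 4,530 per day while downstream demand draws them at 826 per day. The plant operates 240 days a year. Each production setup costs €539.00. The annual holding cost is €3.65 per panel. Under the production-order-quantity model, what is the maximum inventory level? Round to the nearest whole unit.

I_max ≈ 6,919 panels

Annual demand D = 826 × 240 = 198,240.
Production build-up factor (1 − d/p) = 1 − 826/4,530 = 0.8177.
Q* = √(2DS / (H(1 − d/p))) = √(2 × 198,240 × 539 / (3.65 × 0.8177)).
= √(213,702,720 / 2.9845) ≈ 8461.984.
Maximum inventory = Q*(1 − d/p) = 8461.984 × 0.8177 ≈ 6919.026.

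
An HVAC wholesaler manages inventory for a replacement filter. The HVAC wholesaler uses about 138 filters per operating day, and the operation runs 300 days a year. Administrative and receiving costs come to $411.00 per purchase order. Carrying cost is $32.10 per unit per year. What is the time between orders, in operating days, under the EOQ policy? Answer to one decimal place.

Annual demand D = 138 × 300 = 41,400.
The optimal lot size = √(2DS/H) = √(2 × 41,400 × 411 / 32.1) ≈ 1029.64.
Cycle time = Q*/D × 300 = 1029.64 / 41,400 × 300 ≈ 7.461 days.

T ≈ 7.5 days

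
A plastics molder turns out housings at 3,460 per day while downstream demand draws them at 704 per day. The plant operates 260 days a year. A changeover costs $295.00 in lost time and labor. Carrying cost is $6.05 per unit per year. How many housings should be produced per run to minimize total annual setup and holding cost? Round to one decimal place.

Q* ≈ 4,733.9 housings

Annual demand D = 704 × 260 = 183,040.
Production build-up factor (1 − d/p) = 1 − 704/3,460 = 0.7965.
Q* = √(2DS / (H(1 − d/p))) = √(2 × 183,040 × 295 / (6.05 × 0.7965)).
= √(107,993,600 / 4.819) ≈ 4733.907.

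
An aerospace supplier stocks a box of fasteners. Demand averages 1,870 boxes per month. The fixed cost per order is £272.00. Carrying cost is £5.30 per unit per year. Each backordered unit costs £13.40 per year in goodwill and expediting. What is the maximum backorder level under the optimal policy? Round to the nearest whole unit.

Annual demand D = 1,870 × 12 = 22,440.
With planned backorders, Q* = √(2DS/H) · √((H+B)/B).
√(2DS/H) = √(2 × 22,440 × 272 / 5.3) = 1517.655.
√((H+B)/B) = √((5.3+13.4)/13.4) = 1.1813.
Q* ≈ 1792.839.
S* = Q* · H/(H+B) = 1792.839 × 5.3/18.7 ≈ 508.131.

S* ≈ 508 boxes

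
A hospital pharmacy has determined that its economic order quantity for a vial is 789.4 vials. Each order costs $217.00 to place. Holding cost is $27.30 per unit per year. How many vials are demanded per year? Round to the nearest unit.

Squaring Q* = √(2DS/H) gives Q*² = 2DS/H.
From Q* = √(2DS/H): D = Q*²H / (2S) = 789.4² × 27.3 / (2 × 217) = 39198.294.

D ≈ 39,198 vials per year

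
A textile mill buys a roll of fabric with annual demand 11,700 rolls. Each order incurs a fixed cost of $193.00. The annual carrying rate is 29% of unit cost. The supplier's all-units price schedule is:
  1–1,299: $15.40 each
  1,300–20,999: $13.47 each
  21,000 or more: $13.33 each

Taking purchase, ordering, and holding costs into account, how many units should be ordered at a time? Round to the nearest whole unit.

Holding cost per unit per year at price C is H = 0.29·C.
Candidates are each tier's EOQ (if it falls in that tier) and each price-break quantity.
EOQ at $15.40 = 1005.6 (feasible in tier 1): TC = 11,700×$15.40 + (11,700/1005.6)×193 + (1005.6/2)×0.29×$15.40 = $184,671.03.
EOQ at $13.47 = 1075.2 < 1300, so use break Q=1300: TC = 11,700×$13.47 + (11,700/1300.0)×193 + (1300.0/2)×0.29×$13.47 = $161,875.10.
EOQ at $13.33 = 1080.9 < 21000, so use break Q=21000: TC = 11,700×$13.33 + (11,700/21000.0)×193 + (21000.0/2)×0.29×$13.33 = $196,658.38.
Lowest total cost is $161,875.10 at Q = 1300.0.

Q* ≈ 1,300 rolls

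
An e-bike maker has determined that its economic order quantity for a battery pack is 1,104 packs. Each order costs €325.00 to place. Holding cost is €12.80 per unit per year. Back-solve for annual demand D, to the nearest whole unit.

D ≈ 24,001 packs per year

Invert the EOQ relation Q*² = 2DS/H.
From Q* = √(2DS/H): D = Q*²H / (2S) = 1,104² × 12.8 / (2 × 325) = 24001.300.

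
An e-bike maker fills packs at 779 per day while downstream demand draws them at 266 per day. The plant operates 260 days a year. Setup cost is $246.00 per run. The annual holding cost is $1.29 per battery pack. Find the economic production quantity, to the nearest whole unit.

Annual demand D = 266 × 260 = 69,160.
Production build-up factor (1 − d/p) = 1 − 266/779 = 0.6585.
Q* = √(2DS / (H(1 − d/p))) = √(2 × 69,160 × 246 / (1.29 × 0.6585)).
= √(34,026,720 / 0.8495) ≈ 6328.856.

Q* ≈ 6,329 packs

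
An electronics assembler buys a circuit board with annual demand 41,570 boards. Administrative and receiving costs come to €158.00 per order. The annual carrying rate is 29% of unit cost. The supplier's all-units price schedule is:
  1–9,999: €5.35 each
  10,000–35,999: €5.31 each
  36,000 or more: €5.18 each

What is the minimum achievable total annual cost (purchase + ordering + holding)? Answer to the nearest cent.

TC* ≈ €226,914.00

Holding cost per unit per year at price C is H = 0.29·C.
Evaluate total cost at each tier's feasible EOQ or, if the EOQ is below the tier, at the tier's minimum quantity.
EOQ at €5.35 = 2909.8 (feasible in tier 1): TC = 41,570×€5.35 + (41,570/2909.8)×158 + (2909.8/2)×0.29×€5.35 = €226,914.00.
EOQ at €5.31 = 2920.7 < 10000, so use break Q=10000: TC = 41,570×€5.31 + (41,570/10000.0)×158 + (10000.0/2)×0.29×€5.31 = €229,093.01.
EOQ at €5.18 = 2957.1 < 36000, so use break Q=36000: TC = 41,570×€5.18 + (41,570/36000.0)×158 + (36000.0/2)×0.29×€5.18 = €242,554.65.
Lowest total cost among the candidates is at Q = 2909.8.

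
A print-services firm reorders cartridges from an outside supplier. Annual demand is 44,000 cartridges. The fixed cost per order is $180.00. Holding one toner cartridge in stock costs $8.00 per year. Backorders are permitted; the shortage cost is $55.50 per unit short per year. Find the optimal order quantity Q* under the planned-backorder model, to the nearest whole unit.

With planned backorders, Q* = √(2DS/H) · √((H+B)/B).
√(2DS/H) = √(2 × 44,000 × 180 / 8) = 1407.125.
√((H+B)/B) = √((8+55.5)/55.5) = 1.0696.
Q* ≈ 1505.126.

Q* ≈ 1,505 cartridges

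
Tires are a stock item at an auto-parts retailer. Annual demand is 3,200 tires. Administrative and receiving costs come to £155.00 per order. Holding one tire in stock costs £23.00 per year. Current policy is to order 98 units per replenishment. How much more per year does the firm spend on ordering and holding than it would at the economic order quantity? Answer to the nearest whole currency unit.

EOQ = √(2DS/H) = √(2 × 3,200 × 155 / 23) ≈ 207.68.
Cost at Q* = (D/Q*)S + (Q*/2)H = √(2DSH) ≈ £4,776.61.
Cost at Q = 98: (3,200/98)×155 + (98/2)×23 = £5,061.22 + £1,127.00 = £6,188.22.
Excess = £6,188.22 − £4,776.61 = £1,411.61.

Extra cost ≈ £1,412 per year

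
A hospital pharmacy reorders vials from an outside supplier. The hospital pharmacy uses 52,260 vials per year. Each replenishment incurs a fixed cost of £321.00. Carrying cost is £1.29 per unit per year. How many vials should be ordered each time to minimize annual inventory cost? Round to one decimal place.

EOQ = √(2DS / H) = √(2 × 52,260 × 321 / 1.29).
= √(33,550,920 / 1.29) = √26,008,465.1163 ≈ 5099.850.

Q* ≈ 5,099.8 vials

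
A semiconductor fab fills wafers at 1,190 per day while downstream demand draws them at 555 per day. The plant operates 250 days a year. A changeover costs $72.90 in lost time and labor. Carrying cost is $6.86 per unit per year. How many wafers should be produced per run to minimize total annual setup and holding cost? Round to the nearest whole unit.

Q* ≈ 2,351 wafers

Annual demand D = 555 × 250 = 138,750.
Production build-up factor (1 − d/p) = 1 − 555/1,190 = 0.5336.
Q* = √(2DS / (H(1 − d/p))) = √(2 × 138,750 × 72.9 / (6.86 × 0.5336)).
= √(20,229,750 / 3.6606) ≈ 2350.822.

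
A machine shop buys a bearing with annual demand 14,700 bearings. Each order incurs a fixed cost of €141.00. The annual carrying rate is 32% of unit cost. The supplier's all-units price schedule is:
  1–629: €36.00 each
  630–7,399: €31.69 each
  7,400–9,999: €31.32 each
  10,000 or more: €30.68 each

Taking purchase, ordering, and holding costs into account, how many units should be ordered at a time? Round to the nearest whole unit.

Holding cost per unit per year at price C is H = 0.32·C.
Candidates are each tier's EOQ (if it falls in that tier) and each price-break quantity.
EOQ at €36.00 = 599.9 (feasible in tier 1): TC = 14,700×€36.00 + (14,700/599.9)×141 + (599.9/2)×0.32×€36.00 = €536,110.50.
EOQ at €31.69 = 639.4 (feasible in tier 2): TC = 14,700×€31.69 + (14,700/639.4)×141 + (639.4/2)×0.32×€31.69 = €472,326.65.
EOQ at €31.32 = 643.1 < 7400, so use break Q=7400: TC = 14,700×€31.32 + (14,700/7400.0)×141 + (7400.0/2)×0.32×€31.32 = €497,766.97.
EOQ at €30.68 = 649.8 < 10000, so use break Q=10000: TC = 14,700×€30.68 + (14,700/10000.0)×141 + (10000.0/2)×0.32×€30.68 = €500,291.27.
Lowest total cost is €472,326.65 at Q = 639.4.

Q* ≈ 639 bearings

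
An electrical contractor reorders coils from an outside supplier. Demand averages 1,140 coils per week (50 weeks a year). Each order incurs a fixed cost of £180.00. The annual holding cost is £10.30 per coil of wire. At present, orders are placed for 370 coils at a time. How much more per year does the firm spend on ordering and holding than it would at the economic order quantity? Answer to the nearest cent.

Extra cost ≈ £15,097.14 per year

Annual demand D = 1,140 × 50 = 57,000.
EOQ = √(2DS/H) = √(2 × 57,000 × 180 / 10.3) ≈ 1411.46.
Cost at Q* = (D/Q*)S + (Q*/2)H = √(2DSH) ≈ £14,538.09.
Cost at Q = 370: (57,000/370)×180 + (370/2)×10.3 = £27,729.73 + £1,905.50 = £29,635.23.
Excess = £29,635.23 − £14,538.09 = £15,097.14.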